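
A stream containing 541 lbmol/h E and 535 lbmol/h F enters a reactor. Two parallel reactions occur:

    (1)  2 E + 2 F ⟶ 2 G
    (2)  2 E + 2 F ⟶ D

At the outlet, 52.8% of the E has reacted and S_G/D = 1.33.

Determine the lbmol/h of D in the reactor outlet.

85.8 lbmol/h

Conversion of E: E consumed = 0.528 × 541 = 285.6 lbmol/h = 2ξ₁ + 2ξ₂.
Selectivity: 2ξ₁ / (1ξ₂) = 1.33 → ξ₁ = 0.665 ξ₂.
Substitute: (2·0.665 + 2) ξ₂ = 285.6 → ξ₂ = 85.78 lbmol/h, ξ₁ = 57.04 lbmol/h.
Outlet amounts (n = n₀ + Σ ν·ξ):
  E: 541 − 2(57.04) − 2(85.78) = 255.4
  F: 535 − 2(57.04) − 2(85.78) = 249.4
  G: 0 + 2(57.04) = 114.1
  D: 0 + 1(85.78) = 85.78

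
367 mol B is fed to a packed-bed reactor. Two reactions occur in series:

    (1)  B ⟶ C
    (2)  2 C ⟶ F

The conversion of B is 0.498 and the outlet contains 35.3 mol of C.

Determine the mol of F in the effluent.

Conversion of B: B consumed = 1ξ₁ = 0.498 × 367 → ξ₁ = 182.8 mol.
C balance: n_C = 0 + 1ξ₁ − 2ξ₂ = 35.3 → ξ₂ = (1·182.8 − 35.3)/2 = 73.73 mol.
Outlet amounts (n = n₀ + Σ ν·ξ):
  B: 367 − 1(182.8) = 184.2
  C: 0 + 1(182.8) − 2(73.73) = 35.3
  F: 0 + 1(73.73) = 73.73

73.7 mol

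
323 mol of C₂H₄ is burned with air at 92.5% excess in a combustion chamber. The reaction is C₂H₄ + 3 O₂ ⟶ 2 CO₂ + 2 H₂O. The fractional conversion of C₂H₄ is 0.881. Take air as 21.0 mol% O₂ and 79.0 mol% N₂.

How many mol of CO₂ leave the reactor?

569 mol

Stoichiometric O₂ = 3 × 323 = 969 mol; O₂ fed = 969 × 1.925 = 1865 mol.
N₂ fed = 1865 × 79/21 = 7017 mol.
Fuel reacted = 0.881 × 323 → ξ = 284.6 mol.
Outlet (n = n₀ + ν ξ):
  C₂H₄: 323 − 1(284.6) = 38.44
  O₂: 1865 − 3(284.6) = 1012
  N₂: 7017 (inert)
  CO₂: 0 + 2(284.6) = 569.1
  H₂O: 0 + 2(284.6) = 569.1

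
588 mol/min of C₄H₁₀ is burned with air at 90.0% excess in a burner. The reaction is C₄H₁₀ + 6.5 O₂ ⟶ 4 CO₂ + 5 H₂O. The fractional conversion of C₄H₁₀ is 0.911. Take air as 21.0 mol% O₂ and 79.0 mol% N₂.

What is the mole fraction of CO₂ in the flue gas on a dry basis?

0.0644

Stoichiometric O₂ = 6.5 × 588 = 3822 mol/min; O₂ fed = 3822 × 1.900 = 7262 mol/min.
N₂ fed = 7262 × 79/21 = 27320 mol/min.
Fuel reacted = 0.911 × 588 → ξ = 535.7 mol/min.
Outlet (n = n₀ + ν ξ):
  C₄H₁₀: 588 − 1(535.7) = 52.33
  O₂: 7262 − 6.5(535.7) = 3780
  N₂: 27320 (inert)
  CO₂: 0 + 4(535.7) = 2143
  H₂O: 0 + 5(535.7) = 2678
Dry total = 33290 mol/min; y_CO₂ (dry) = 2143 / 33290 = 0.06436.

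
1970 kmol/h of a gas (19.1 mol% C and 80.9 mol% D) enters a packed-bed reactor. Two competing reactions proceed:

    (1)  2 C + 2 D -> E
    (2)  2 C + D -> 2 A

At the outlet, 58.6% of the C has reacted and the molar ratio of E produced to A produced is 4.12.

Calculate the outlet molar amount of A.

Conversion of C: C consumed = 0.586 × 376.3 = 220.5 kmol/h = 2ξ₁ + 2ξ₂.
Selectivity: 1ξ₁ / (2ξ₂) = 4.12 → ξ₁ = 8.24 ξ₂.
Substitute: (2·8.24 + 2) ξ₂ = 220.5 → ξ₂ = 11.93 kmol/h, ξ₁ = 98.32 kmol/h.
Outlet amounts (n = n₀ + Σ ν·ξ):
  C: 376.3 − 2(98.32) − 2(11.93) = 155.8
  D: 1594 − 2(98.32) − 1(11.93) = 1385
  E: 0 + 1(98.32) = 98.32
  A: 0 + 2(11.93) = 23.86

23.9 kmol/h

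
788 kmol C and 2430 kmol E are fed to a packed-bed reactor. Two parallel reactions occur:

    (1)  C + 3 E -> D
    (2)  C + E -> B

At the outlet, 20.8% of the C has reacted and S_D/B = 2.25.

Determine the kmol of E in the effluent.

2040 kmol

Conversion of C: C consumed = 0.208 × 788 = 163.9 kmol = 1ξ₁ + 1ξ₂.
Selectivity: 1ξ₁ / (1ξ₂) = 2.25 → ξ₁ = 2.25 ξ₂.
Substitute: (1·2.25 + 1) ξ₂ = 163.9 → ξ₂ = 50.43 kmol, ξ₁ = 113.5 kmol.
Outlet amounts (n = n₀ + Σ ν·ξ):
  C: 788 − 1(113.5) − 1(50.43) = 624.1
  E: 2430 − 3(113.5) − 1(50.43) = 2039
  D: 0 + 1(113.5) = 113.5
  B: 0 + 1(50.43) = 50.43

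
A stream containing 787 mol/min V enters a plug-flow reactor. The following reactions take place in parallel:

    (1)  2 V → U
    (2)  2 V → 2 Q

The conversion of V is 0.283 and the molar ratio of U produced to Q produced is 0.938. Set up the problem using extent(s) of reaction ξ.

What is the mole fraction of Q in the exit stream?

0.108

Conversion of V: V consumed = 0.283 × 787 = 222.7 mol/min = 2ξ₁ + 2ξ₂.
Selectivity: 1ξ₁ / (2ξ₂) = 0.938 → ξ₁ = 1.876 ξ₂.
Substitute: (2·1.876 + 2) ξ₂ = 222.7 → ξ₂ = 38.72 mol/min, ξ₁ = 72.64 mol/min.
Outlet amounts (n = n₀ + Σ ν·ξ):
  V: 787 − 2(72.64) − 2(38.72) = 564.3
  U: 0 + 1(72.64) = 72.64
  Q: 0 + 2(38.72) = 77.44
Total out = 714.4 mol/min; y_Q = 77.44 / 714.4 = 0.1084.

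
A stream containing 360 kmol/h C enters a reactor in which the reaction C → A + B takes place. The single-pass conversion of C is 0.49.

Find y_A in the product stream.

C reacted = 0.49 × 360 = 176.4 kmol/h; ν_C = −1, so ξ = 176.4/1 = 176.4 kmol/h.
Outlet amounts (n = n₀ + ν ξ):
  C: 360 − 1(176.4) = 183.6
  A: 0 + 1(176.4) = 176.4
  B: 0 + 1(176.4) = 176.4
Total out = 536.4 kmol/h; y_A = 176.4 / 536.4 = 0.3289.

0.329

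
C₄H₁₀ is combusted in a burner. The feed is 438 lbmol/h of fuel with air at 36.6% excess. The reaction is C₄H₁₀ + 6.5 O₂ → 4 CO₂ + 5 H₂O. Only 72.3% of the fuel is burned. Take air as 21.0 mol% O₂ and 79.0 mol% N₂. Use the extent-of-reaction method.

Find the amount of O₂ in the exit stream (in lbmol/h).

Stoichiometric O₂ = 6.5 × 438 = 2847 lbmol/h; O₂ fed = 2847 × 1.366 = 3889 lbmol/h.
N₂ fed = 3889 × 79/21 = 14630 lbmol/h.
Fuel reacted = 0.723 × 438 → ξ = 316.7 lbmol/h.
Outlet (n = n₀ + ν ξ):
  C₄H₁₀: 438 − 1(316.7) = 121.3
  O₂: 3889 − 6.5(316.7) = 1831
  N₂: 14630 (inert)
  CO₂: 0 + 4(316.7) = 1267
  H₂O: 0 + 5(316.7) = 1583

1830 lbmol/h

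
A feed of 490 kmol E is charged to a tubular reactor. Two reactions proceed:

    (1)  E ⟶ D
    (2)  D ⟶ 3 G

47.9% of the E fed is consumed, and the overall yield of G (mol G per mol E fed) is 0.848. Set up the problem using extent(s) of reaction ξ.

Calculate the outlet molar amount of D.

Conversion of E: E consumed = 1ξ₁ = 0.479 × 490 → ξ₁ = 234.7 kmol.
Yield of G: 3ξ₂ / 490 = 0.848 → ξ₂ = 138.5 kmol.
Outlet amounts (n = n₀ + Σ ν·ξ):
  E: 490 − 1(234.7) = 255.3
  D: 0 + 1(234.7) − 1(138.5) = 96.2
  G: 0 + 3(138.5) = 415.5

96.2 kmol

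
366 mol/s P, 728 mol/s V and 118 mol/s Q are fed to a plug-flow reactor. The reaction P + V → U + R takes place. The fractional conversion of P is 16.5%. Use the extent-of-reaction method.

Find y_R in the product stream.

0.0498

P reacted = 0.165 × 366 = 60.39 mol/s; ν_P = −1, so ξ = 60.39/1 = 60.39 mol/s.
Outlet amounts (n = n₀ + ν ξ):
  P: 366 − 1(60.39) = 305.6
  V: 728 − 1(60.39) = 667.6
  U: 0 + 1(60.39) = 60.39
  R: 0 + 1(60.39) = 60.39
  Q: 118 (inert)
Total out = 1212 mol/s; y_R = 60.39 / 1212 = 0.04983.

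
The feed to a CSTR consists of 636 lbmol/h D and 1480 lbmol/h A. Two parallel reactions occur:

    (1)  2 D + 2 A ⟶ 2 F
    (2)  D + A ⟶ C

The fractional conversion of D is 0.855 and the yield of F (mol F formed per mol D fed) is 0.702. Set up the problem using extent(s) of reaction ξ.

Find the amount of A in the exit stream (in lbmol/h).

936 lbmol/h

Yield of F: 2ξ₁ / 636 = 0.702 → ξ₁ = 223.2 lbmol/h.
Conversion of D: 2ξ₁ + 1ξ₂ = 0.855 × 636 = 543.8 → ξ₂ = 97.31 lbmol/h.
Outlet amounts (n = n₀ + Σ ν·ξ):
  D: 636 − 2(223.2) − 1(97.31) = 92.22
  A: 1480 − 2(223.2) − 1(97.31) = 936.2
  F: 0 + 2(223.2) = 446.5
  C: 0 + 1(97.31) = 97.31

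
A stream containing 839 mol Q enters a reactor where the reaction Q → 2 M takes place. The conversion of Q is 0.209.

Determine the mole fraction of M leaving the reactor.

0.346

Q reacted = 0.209 × 839 = 175.4 mol; ν_Q = −1, so ξ = 175.4/1 = 175.4 mol.
Outlet amounts (n = n₀ + ν ξ):
  Q: 839 − 1(175.4) = 663.6
  M: 0 + 2(175.4) = 350.7
Total out = 1014 mol; y_M = 350.7 / 1014 = 0.3457.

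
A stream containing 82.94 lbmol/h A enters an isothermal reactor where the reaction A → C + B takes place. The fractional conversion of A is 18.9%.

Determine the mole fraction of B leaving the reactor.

0.159

A reacted = 0.189 × 82.94 = 15.68 lbmol/h; ν_A = −1, so ξ = 15.68/1 = 15.68 lbmol/h.
Outlet amounts (n = n₀ + ν ξ):
  A: 82.94 − 1(15.68) = 67.26
  C: 0 + 1(15.68) = 15.68
  B: 0 + 1(15.68) = 15.68
Total out = 98.62 lbmol/h; y_B = 15.68 / 98.62 = 0.159.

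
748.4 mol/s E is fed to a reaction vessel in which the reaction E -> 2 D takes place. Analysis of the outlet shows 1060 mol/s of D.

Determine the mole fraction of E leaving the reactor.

For D: n = n₀ + 2ξ → 1060 = 0 + 2ξ, giving ξ = 530 mol/s.
Outlet amounts (n = n₀ + ν ξ):
  E: 748.4 − 1(530) = 218.4
  D: 0 + 2(530) = 1060
Total out = 1278 mol/s; y_E = 218.4 / 1278 = 0.1708.

0.171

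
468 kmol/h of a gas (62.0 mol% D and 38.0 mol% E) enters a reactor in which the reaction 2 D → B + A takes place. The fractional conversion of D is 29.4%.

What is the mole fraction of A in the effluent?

0.0911

D reacted = 0.294 × 290.2 = 85.31 kmol/h; ν_D = −2, so ξ = 85.31/2 = 42.65 kmol/h.
Outlet amounts (n = n₀ + ν ξ):
  D: 290.2 − 2(42.65) = 204.9
  B: 0 + 1(42.65) = 42.65
  A: 0 + 1(42.65) = 42.65
  E: 177.8 (inert)
Total out = 468 kmol/h; y_A = 42.65 / 468 = 0.09114.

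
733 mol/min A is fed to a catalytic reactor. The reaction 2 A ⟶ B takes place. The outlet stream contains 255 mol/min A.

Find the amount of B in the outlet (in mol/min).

For A: n = n₀ − 2ξ → 255 = 733 − 2ξ, giving ξ = 239 mol/min.
Outlet amounts (n = n₀ + ν ξ):
  A: 733 − 2(239) = 255
  B: 0 + 1(239) = 239

239 mol/min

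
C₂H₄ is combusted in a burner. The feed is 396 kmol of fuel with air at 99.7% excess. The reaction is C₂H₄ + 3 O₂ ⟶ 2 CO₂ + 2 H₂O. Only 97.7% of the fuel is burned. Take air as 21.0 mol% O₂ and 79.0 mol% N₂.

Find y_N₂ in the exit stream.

Stoichiometric O₂ = 3 × 396 = 1188 kmol; O₂ fed = 1188 × 1.997 = 2372 kmol.
N₂ fed = 2372 × 79/21 = 8925 kmol.
Fuel reacted = 0.977 × 396 → ξ = 386.9 kmol.
Outlet (n = n₀ + ν ξ):
  C₂H₄: 396 − 1(386.9) = 9.108
  O₂: 2372 − 3(386.9) = 1212
  N₂: 8925 (inert)
  CO₂: 0 + 2(386.9) = 773.8
  H₂O: 0 + 2(386.9) = 773.8
Total out = 11690 kmol; y_N₂ = 8925 / 11690 = 0.7632.

0.763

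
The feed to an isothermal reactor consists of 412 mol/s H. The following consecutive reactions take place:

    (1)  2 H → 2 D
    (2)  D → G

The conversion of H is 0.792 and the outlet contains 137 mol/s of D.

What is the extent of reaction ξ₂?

ξ₂ = 189 mol/s

Conversion of H: H consumed = 2ξ₁ = 0.792 × 412 → ξ₁ = 163.2 mol/s.
D balance: n_D = 0 + 2ξ₁ − 1ξ₂ = 137 → ξ₂ = (2·163.2 − 137)/1 = 189.3 mol/s.
Outlet amounts (n = n₀ + Σ ν·ξ):
  H: 412 − 2(163.2) = 85.7
  D: 0 + 2(163.2) − 1(189.3) = 137
  G: 0 + 1(189.3) = 189.3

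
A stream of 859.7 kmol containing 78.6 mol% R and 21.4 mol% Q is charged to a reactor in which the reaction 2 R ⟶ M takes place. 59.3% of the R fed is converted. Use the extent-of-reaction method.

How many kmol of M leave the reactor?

R reacted = 0.593 × 675.7 = 400.7 kmol; ν_R = −2, so ξ = 400.7/2 = 200.4 kmol.
Outlet amounts (n = n₀ + ν ξ):
  R: 675.7 − 2(200.4) = 275
  M: 0 + 1(200.4) = 200.4
  Q: 184 (inert)

200 kmol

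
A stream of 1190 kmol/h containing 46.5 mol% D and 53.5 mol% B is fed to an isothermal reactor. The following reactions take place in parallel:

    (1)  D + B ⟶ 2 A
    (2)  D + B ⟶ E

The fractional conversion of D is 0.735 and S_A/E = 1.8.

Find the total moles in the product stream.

976 kmol/h

Conversion of D: D consumed = 0.735 × 553.4 = 406.7 kmol/h = 1ξ₁ + 1ξ₂.
Selectivity: 2ξ₁ / (1ξ₂) = 1.8 → ξ₁ = 0.9 ξ₂.
Substitute: (1·0.9 + 1) ξ₂ = 406.7 → ξ₂ = 214.1 kmol/h, ξ₁ = 192.7 kmol/h.
Outlet amounts (n = n₀ + Σ ν·ξ):
  D: 553.4 − 1(192.7) − 1(214.1) = 146.6
  B: 636.6 − 1(192.7) − 1(214.1) = 229.9
  A: 0 + 2(192.7) = 385.3
  E: 0 + 1(214.1) = 214.1
Total out = 146.6 + 229.9 + 385.3 + 214.1 = 975.9 kmol/h.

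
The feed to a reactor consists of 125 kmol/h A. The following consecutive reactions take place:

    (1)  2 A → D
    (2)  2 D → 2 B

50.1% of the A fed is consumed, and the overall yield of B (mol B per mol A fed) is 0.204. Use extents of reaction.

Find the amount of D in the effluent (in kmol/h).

Conversion of A: A consumed = 2ξ₁ = 0.501 × 125 → ξ₁ = 31.31 kmol/h.
Yield of B: 2ξ₂ / 125 = 0.204 → ξ₂ = 12.75 kmol/h.
Outlet amounts (n = n₀ + Σ ν·ξ):
  A: 125 − 2(31.31) = 62.38
  D: 0 + 1(31.31) − 2(12.75) = 5.812
  B: 0 + 2(12.75) = 25.5

5.81 kmol/h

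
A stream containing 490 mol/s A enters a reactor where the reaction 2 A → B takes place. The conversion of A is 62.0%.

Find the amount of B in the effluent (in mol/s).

A reacted = 0.62 × 490 = 303.8 mol/s; ν_A = −2, so ξ = 303.8/2 = 151.9 mol/s.
Outlet amounts (n = n₀ + ν ξ):
  A: 490 − 2(151.9) = 186.2
  B: 0 + 1(151.9) = 151.9

152 mol/s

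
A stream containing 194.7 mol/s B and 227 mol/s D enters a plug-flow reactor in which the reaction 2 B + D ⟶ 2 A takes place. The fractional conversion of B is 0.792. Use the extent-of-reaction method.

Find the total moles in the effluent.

345 mol/s

B reacted = 0.792 × 194.7 = 154.2 mol/s; ν_B = −2, so ξ = 154.2/2 = 77.1 mol/s.
Outlet amounts (n = n₀ + ν ξ):
  B: 194.7 − 2(77.1) = 40.5
  D: 227 − 1(77.1) = 149.9
  A: 0 + 2(77.1) = 154.2
Total out = 40.5 + 149.9 + 154.2 = 344.6 mol/s.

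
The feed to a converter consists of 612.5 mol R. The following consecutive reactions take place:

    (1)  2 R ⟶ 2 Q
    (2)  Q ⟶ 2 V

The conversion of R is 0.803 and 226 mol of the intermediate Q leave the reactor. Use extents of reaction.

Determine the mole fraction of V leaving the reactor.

0.605

Conversion of R: R consumed = 2ξ₁ = 0.803 × 612.5 → ξ₁ = 245.9 mol.
Q balance: n_Q = 0 + 2ξ₁ − 1ξ₂ = 226 → ξ₂ = (2·245.9 − 226)/1 = 265.8 mol.
Outlet amounts (n = n₀ + Σ ν·ξ):
  R: 612.5 − 2(245.9) = 120.7
  Q: 0 + 2(245.9) − 1(265.8) = 226
  V: 0 + 2(265.8) = 531.7
Total out = 878.3 mol; y_V = 531.7 / 878.3 = 0.6053.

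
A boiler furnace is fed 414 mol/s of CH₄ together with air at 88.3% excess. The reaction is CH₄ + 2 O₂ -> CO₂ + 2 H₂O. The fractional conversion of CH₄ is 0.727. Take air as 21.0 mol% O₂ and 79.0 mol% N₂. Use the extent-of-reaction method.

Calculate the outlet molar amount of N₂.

Stoichiometric O₂ = 2 × 414 = 828 mol/s; O₂ fed = 828 × 1.883 = 1559 mol/s.
N₂ fed = 1559 × 79/21 = 5865 mol/s.
Fuel reacted = 0.727 × 414 → ξ = 301 mol/s.
Outlet (n = n₀ + ν ξ):
  CH₄: 414 − 1(301) = 113
  O₂: 1559 − 2(301) = 957.2
  N₂: 5865 (inert)
  CO₂: 0 + 1(301) = 301
  H₂O: 0 + 2(301) = 602

5870 mol/s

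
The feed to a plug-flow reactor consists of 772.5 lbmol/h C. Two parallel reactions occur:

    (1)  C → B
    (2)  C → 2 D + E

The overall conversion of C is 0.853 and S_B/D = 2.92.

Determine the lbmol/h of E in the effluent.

96.3 lbmol/h

Conversion of C: C consumed = 0.853 × 772.5 = 658.9 lbmol/h = 1ξ₁ + 1ξ₂.
Selectivity: 1ξ₁ / (2ξ₂) = 2.92 → ξ₁ = 5.84 ξ₂.
Substitute: (1·5.84 + 1) ξ₂ = 658.9 → ξ₂ = 96.34 lbmol/h, ξ₁ = 562.6 lbmol/h.
Outlet amounts (n = n₀ + Σ ν·ξ):
  C: 772.5 − 1(562.6) − 1(96.34) = 113.6
  B: 0 + 1(562.6) = 562.6
  D: 0 + 2(96.34) = 192.7
  E: 0 + 1(96.34) = 96.34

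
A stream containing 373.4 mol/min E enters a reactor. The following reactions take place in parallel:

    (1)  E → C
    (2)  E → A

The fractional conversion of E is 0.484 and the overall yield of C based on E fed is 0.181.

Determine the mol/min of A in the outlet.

113 mol/min

Yield of C: 1ξ₁ / 373.4 = 0.181 → ξ₁ = 67.59 mol/min.
Conversion of E: 1ξ₁ + 1ξ₂ = 0.484 × 373.4 = 180.7 → ξ₂ = 113.1 mol/min.
Outlet amounts (n = n₀ + Σ ν·ξ):
  E: 373.4 − 1(67.59) − 1(113.1) = 192.7
  C: 0 + 1(67.59) = 67.59
  A: 0 + 1(113.1) = 113.1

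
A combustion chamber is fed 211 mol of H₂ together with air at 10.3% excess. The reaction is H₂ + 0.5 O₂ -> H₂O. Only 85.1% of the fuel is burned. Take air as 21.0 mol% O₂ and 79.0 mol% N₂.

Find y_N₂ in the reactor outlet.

0.648

Stoichiometric O₂ = 0.5 × 211 = 105.5 mol; O₂ fed = 105.5 × 1.103 = 116.4 mol.
N₂ fed = 116.4 × 79/21 = 437.8 mol.
Fuel reacted = 0.851 × 211 → ξ = 179.6 mol.
Outlet (n = n₀ + ν ξ):
  H₂: 211 − 1(179.6) = 31.44
  O₂: 116.4 − 0.5(179.6) = 26.59
  N₂: 437.8 (inert)
  H₂O: 0 + 1(179.6) = 179.6
Total out = 675.3 mol; y_N₂ = 437.8 / 675.3 = 0.6482.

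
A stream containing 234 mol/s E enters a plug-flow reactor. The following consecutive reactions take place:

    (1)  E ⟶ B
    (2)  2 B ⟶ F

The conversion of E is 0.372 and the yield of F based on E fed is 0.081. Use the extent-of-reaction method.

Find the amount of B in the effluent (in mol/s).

49.1 mol/s

Conversion of E: E consumed = 1ξ₁ = 0.372 × 234 → ξ₁ = 87.05 mol/s.
Yield of F: 1ξ₂ / 234 = 0.081 → ξ₂ = 18.95 mol/s.
Outlet amounts (n = n₀ + Σ ν·ξ):
  E: 234 − 1(87.05) = 147
  B: 0 + 1(87.05) − 2(18.95) = 49.14
  F: 0 + 1(18.95) = 18.95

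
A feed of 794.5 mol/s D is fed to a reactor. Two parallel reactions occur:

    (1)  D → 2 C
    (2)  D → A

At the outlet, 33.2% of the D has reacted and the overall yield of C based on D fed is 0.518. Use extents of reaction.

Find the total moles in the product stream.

Yield of C: 2ξ₁ / 794.5 = 0.518 → ξ₁ = 205.8 mol/s.
Conversion of D: 1ξ₁ + 1ξ₂ = 0.332 × 794.5 = 263.8 → ξ₂ = 58 mol/s.
Outlet amounts (n = n₀ + Σ ν·ξ):
  D: 794.5 − 1(205.8) − 1(58) = 530.7
  C: 0 + 2(205.8) = 411.6
  A: 0 + 1(58) = 58
Total out = 530.7 + 411.6 + 58 = 1000 mol/s.

1000 mol/s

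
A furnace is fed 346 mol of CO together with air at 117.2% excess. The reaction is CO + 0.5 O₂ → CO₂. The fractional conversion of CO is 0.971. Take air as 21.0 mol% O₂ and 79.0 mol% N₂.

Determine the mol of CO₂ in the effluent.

336 mol

Stoichiometric O₂ = 0.5 × 346 = 173 mol; O₂ fed = 173 × 2.172 = 375.8 mol.
N₂ fed = 375.8 × 79/21 = 1414 mol.
Fuel reacted = 0.971 × 346 → ξ = 336 mol.
Outlet (n = n₀ + ν ξ):
  CO: 346 − 1(336) = 10.03
  O₂: 375.8 − 0.5(336) = 207.8
  N₂: 1414 (inert)
  CO₂: 0 + 1(336) = 336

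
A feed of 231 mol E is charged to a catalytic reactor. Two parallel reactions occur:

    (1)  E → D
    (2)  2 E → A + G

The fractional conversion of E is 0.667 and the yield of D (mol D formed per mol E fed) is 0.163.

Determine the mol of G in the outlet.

Yield of D: 1ξ₁ / 231 = 0.163 → ξ₁ = 37.65 mol.
Conversion of E: 1ξ₁ + 2ξ₂ = 0.667 × 231 = 154.1 → ξ₂ = 58.21 mol.
Outlet amounts (n = n₀ + Σ ν·ξ):
  E: 231 − 1(37.65) − 2(58.21) = 76.92
  D: 0 + 1(37.65) = 37.65
  A: 0 + 1(58.21) = 58.21
  G: 0 + 1(58.21) = 58.21

58.2 mol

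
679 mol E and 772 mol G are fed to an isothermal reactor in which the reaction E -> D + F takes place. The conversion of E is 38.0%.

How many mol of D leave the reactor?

E reacted = 0.38 × 679 = 258 mol; ν_E = −1, so ξ = 258/1 = 258 mol.
Outlet amounts (n = n₀ + ν ξ):
  E: 679 − 1(258) = 421
  D: 0 + 1(258) = 258
  F: 0 + 1(258) = 258
  G: 772 (inert)

258 mol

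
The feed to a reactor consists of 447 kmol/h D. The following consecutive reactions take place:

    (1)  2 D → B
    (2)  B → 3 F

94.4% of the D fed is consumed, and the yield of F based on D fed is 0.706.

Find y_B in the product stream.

0.237

Conversion of D: D consumed = 2ξ₁ = 0.944 × 447 → ξ₁ = 211 kmol/h.
Yield of F: 3ξ₂ / 447 = 0.706 → ξ₂ = 105.2 kmol/h.
Outlet amounts (n = n₀ + Σ ν·ξ):
  D: 447 − 2(211) = 25.03
  B: 0 + 1(211) − 1(105.2) = 105.8
  F: 0 + 3(105.2) = 315.6
Total out = 446.4 kmol/h; y_B = 105.8 / 446.4 = 0.237.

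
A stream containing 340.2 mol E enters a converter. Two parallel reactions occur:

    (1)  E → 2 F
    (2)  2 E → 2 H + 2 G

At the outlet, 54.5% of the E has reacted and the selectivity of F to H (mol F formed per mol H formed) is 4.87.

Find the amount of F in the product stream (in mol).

Conversion of E: E consumed = 0.545 × 340.2 = 185.4 mol = 1ξ₁ + 2ξ₂.
Selectivity: 2ξ₁ / (2ξ₂) = 4.87 → ξ₁ = 4.87 ξ₂.
Substitute: (1·4.87 + 2) ξ₂ = 185.4 → ξ₂ = 26.99 mol, ξ₁ = 131.4 mol.
Outlet amounts (n = n₀ + Σ ν·ξ):
  E: 340.2 − 1(131.4) − 2(26.99) = 154.8
  F: 0 + 2(131.4) = 262.9
  H: 0 + 2(26.99) = 53.98
  G: 0 + 2(26.99) = 53.98

263 mol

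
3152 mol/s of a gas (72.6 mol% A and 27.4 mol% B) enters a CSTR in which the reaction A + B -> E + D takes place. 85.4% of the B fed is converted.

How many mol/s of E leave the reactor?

738 mol/s

B reacted = 0.854 × 863.6 = 737.6 mol/s; ν_B = −1, so ξ = 737.6/1 = 737.6 mol/s.
Outlet amounts (n = n₀ + ν ξ):
  A: 2288 − 1(737.6) = 1551
  B: 863.6 − 1(737.6) = 126.1
  E: 0 + 1(737.6) = 737.6
  D: 0 + 1(737.6) = 737.6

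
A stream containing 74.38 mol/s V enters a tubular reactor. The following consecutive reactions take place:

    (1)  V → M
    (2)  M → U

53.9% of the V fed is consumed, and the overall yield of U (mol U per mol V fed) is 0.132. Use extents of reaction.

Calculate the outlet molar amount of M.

Conversion of V: V consumed = 1ξ₁ = 0.539 × 74.38 → ξ₁ = 40.09 mol/s.
Yield of U: 1ξ₂ / 74.38 = 0.132 → ξ₂ = 9.818 mol/s.
Outlet amounts (n = n₀ + Σ ν·ξ):
  V: 74.38 − 1(40.09) = 34.29
  M: 0 + 1(40.09) − 1(9.818) = 30.27
  U: 0 + 1(9.818) = 9.818

30.3 mol/s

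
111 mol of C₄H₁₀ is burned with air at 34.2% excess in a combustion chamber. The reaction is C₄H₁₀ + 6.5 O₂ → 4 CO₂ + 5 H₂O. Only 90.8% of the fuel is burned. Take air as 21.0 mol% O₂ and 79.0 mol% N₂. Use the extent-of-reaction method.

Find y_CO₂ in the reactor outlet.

0.0827

Stoichiometric O₂ = 6.5 × 111 = 721.5 mol; O₂ fed = 721.5 × 1.342 = 968.3 mol.
N₂ fed = 968.3 × 79/21 = 3642 mol.
Fuel reacted = 0.908 × 111 → ξ = 100.8 mol.
Outlet (n = n₀ + ν ξ):
  C₄H₁₀: 111 − 1(100.8) = 10.21
  O₂: 968.3 − 6.5(100.8) = 313.1
  N₂: 3642 (inert)
  CO₂: 0 + 4(100.8) = 403.2
  H₂O: 0 + 5(100.8) = 503.9
Total out = 4873 mol; y_CO₂ = 403.2 / 4873 = 0.08273.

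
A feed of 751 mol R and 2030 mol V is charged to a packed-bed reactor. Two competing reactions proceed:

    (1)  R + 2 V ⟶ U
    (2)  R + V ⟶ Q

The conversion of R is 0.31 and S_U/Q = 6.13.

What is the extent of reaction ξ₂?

Conversion of R: R consumed = 0.31 × 751 = 232.8 mol = 1ξ₁ + 1ξ₂.
Selectivity: 1ξ₁ / (1ξ₂) = 6.13 → ξ₁ = 6.13 ξ₂.
Substitute: (1·6.13 + 1) ξ₂ = 232.8 → ξ₂ = 32.65 mol, ξ₁ = 200.2 mol.
Outlet amounts (n = n₀ + Σ ν·ξ):
  R: 751 − 1(200.2) − 1(32.65) = 518.2
  V: 2030 − 2(200.2) − 1(32.65) = 1597
  U: 0 + 1(200.2) = 200.2
  Q: 0 + 1(32.65) = 32.65

ξ₂ = 32.7 mol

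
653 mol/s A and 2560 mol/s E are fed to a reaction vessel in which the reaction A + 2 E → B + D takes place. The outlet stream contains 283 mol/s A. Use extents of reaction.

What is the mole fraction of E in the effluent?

For A: n = n₀ − 1ξ → 283 = 653 − 1ξ, giving ξ = 370 mol/s.
Outlet amounts (n = n₀ + ν ξ):
  A: 653 − 1(370) = 283
  E: 2560 − 2(370) = 1820
  B: 0 + 1(370) = 370
  D: 0 + 1(370) = 370
Total out = 2843 mol/s; y_E = 1820 / 2843 = 0.6402.

0.64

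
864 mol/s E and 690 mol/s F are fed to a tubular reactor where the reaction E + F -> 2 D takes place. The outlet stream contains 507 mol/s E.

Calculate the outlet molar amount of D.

For E: n = n₀ − 1ξ → 507 = 864 − 1ξ, giving ξ = 357 mol/s.
Outlet amounts (n = n₀ + ν ξ):
  E: 864 − 1(357) = 507
  F: 690 − 1(357) = 333
  D: 0 + 2(357) = 714

714 mol/s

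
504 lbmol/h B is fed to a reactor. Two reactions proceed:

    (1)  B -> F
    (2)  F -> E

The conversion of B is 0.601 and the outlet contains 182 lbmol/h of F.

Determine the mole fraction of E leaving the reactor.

Conversion of B: B consumed = 1ξ₁ = 0.601 × 504 → ξ₁ = 302.9 lbmol/h.
F balance: n_F = 0 + 1ξ₁ − 1ξ₂ = 182 → ξ₂ = (1·302.9 − 182)/1 = 120.9 lbmol/h.
Outlet amounts (n = n₀ + Σ ν·ξ):
  B: 504 − 1(302.9) = 201.1
  F: 0 + 1(302.9) − 1(120.9) = 182
  E: 0 + 1(120.9) = 120.9
Total out = 504 lbmol/h; y_E = 120.9 / 504 = 0.2399.

0.24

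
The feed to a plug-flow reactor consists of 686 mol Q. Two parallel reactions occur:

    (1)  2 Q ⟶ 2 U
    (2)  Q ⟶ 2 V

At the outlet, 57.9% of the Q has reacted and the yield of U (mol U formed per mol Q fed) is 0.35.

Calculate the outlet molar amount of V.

Yield of U: 2ξ₁ / 686 = 0.35 → ξ₁ = 120 mol.
Conversion of Q: 2ξ₁ + 1ξ₂ = 0.579 × 686 = 397.2 → ξ₂ = 157.1 mol.
Outlet amounts (n = n₀ + Σ ν·ξ):
  Q: 686 − 2(120) − 1(157.1) = 288.8
  U: 0 + 2(120) = 240.1
  V: 0 + 2(157.1) = 314.2

314 mol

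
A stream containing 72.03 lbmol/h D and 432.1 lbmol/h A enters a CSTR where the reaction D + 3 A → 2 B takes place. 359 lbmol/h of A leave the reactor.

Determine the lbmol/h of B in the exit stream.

For A: n = n₀ − 3ξ → 359 = 432.1 − 3ξ, giving ξ = 24.37 lbmol/h.
Outlet amounts (n = n₀ + ν ξ):
  D: 72.03 − 1(24.37) = 47.66
  A: 432.1 − 3(24.37) = 359
  B: 0 + 2(24.37) = 48.73

48.7 lbmol/h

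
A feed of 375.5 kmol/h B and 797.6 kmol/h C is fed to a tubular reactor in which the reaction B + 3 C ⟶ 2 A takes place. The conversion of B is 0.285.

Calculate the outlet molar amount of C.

477 kmol/h

B reacted = 0.285 × 375.5 = 107 kmol/h; ν_B = −1, so ξ = 107/1 = 107 kmol/h.
Outlet amounts (n = n₀ + ν ξ):
  B: 375.5 − 1(107) = 268.5
  C: 797.6 − 3(107) = 476.5
  A: 0 + 2(107) = 214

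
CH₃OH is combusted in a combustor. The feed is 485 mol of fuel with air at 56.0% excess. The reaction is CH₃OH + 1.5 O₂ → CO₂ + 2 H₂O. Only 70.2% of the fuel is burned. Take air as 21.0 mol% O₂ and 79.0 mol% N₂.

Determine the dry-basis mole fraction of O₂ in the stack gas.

0.116

Stoichiometric O₂ = 1.5 × 485 = 727.5 mol; O₂ fed = 727.5 × 1.560 = 1135 mol.
N₂ fed = 1135 × 79/21 = 4269 mol.
Fuel reacted = 0.702 × 485 → ξ = 340.5 mol.
Outlet (n = n₀ + ν ξ):
  CH₃OH: 485 − 1(340.5) = 144.5
  O₂: 1135 − 1.5(340.5) = 624.2
  N₂: 4269 (inert)
  CO₂: 0 + 1(340.5) = 340.5
  H₂O: 0 + 2(340.5) = 680.9
Dry total = 5379 mol; y_O₂ (dry) = 624.2 / 5379 = 0.1161.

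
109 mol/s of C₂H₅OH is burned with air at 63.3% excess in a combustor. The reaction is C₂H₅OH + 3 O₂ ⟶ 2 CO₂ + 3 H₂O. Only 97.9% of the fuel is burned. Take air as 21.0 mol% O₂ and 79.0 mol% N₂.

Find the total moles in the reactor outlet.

2760 mol/s

Stoichiometric O₂ = 3 × 109 = 327 mol/s; O₂ fed = 327 × 1.633 = 534 mol/s.
N₂ fed = 534 × 79/21 = 2009 mol/s.
Fuel reacted = 0.979 × 109 → ξ = 106.7 mol/s.
Outlet (n = n₀ + ν ξ):
  C₂H₅OH: 109 − 1(106.7) = 2.289
  O₂: 534 − 3(106.7) = 213.9
  N₂: 2009 (inert)
  CO₂: 0 + 2(106.7) = 213.4
  H₂O: 0 + 3(106.7) = 320.1
Total out = 2.289 + 213.9 + 2009 + 213.4 + 320.1 = 2759 mol/s.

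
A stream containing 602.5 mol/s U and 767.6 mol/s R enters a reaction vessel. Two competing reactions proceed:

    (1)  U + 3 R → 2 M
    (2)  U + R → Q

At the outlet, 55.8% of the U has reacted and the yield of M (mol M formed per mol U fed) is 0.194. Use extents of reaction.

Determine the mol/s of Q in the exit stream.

Yield of M: 2ξ₁ / 602.5 = 0.194 → ξ₁ = 58.44 mol/s.
Conversion of U: 1ξ₁ + 1ξ₂ = 0.558 × 602.5 = 336.2 → ξ₂ = 277.8 mol/s.
Outlet amounts (n = n₀ + Σ ν·ξ):
  U: 602.5 − 1(58.44) − 1(277.8) = 266.3
  R: 767.6 − 3(58.44) − 1(277.8) = 314.5
  M: 0 + 2(58.44) = 116.9
  Q: 0 + 1(277.8) = 277.8

278 mol/s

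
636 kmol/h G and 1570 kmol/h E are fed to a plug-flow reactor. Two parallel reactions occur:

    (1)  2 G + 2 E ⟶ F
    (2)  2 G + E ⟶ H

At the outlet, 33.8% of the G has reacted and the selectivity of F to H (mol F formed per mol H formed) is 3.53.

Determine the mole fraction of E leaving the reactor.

Conversion of G: G consumed = 0.338 × 636 = 215 kmol/h = 2ξ₁ + 2ξ₂.
Selectivity: 1ξ₁ / (1ξ₂) = 3.53 → ξ₁ = 3.53 ξ₂.
Substitute: (2·3.53 + 2) ξ₂ = 215 → ξ₂ = 23.73 kmol/h, ξ₁ = 83.76 kmol/h.
Outlet amounts (n = n₀ + Σ ν·ξ):
  G: 636 − 2(83.76) − 2(23.73) = 421
  E: 1570 − 2(83.76) − 1(23.73) = 1379
  F: 0 + 1(83.76) = 83.76
  H: 0 + 1(23.73) = 23.73
Total out = 1907 kmol/h; y_E = 1379 / 1907 = 0.7229.

0.723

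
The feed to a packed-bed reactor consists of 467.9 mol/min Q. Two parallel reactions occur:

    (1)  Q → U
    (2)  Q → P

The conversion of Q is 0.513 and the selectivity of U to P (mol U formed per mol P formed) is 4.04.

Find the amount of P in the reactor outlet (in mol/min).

Conversion of Q: Q consumed = 0.513 × 467.9 = 240 mol/min = 1ξ₁ + 1ξ₂.
Selectivity: 1ξ₁ / (1ξ₂) = 4.04 → ξ₁ = 4.04 ξ₂.
Substitute: (1·4.04 + 1) ξ₂ = 240 → ξ₂ = 47.63 mol/min, ξ₁ = 192.4 mol/min.
Outlet amounts (n = n₀ + Σ ν·ξ):
  Q: 467.9 − 1(192.4) − 1(47.63) = 227.9
  U: 0 + 1(192.4) = 192.4
  P: 0 + 1(47.63) = 47.63

47.6 mol/min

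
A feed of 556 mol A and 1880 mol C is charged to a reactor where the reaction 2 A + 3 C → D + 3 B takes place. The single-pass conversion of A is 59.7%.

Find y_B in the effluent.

A reacted = 0.597 × 556 = 331.9 mol; ν_A = −2, so ξ = 331.9/2 = 166 mol.
Outlet amounts (n = n₀ + ν ξ):
  A: 556 − 2(166) = 224.1
  C: 1880 − 3(166) = 1382
  D: 0 + 1(166) = 166
  B: 0 + 3(166) = 497.9
Total out = 2270 mol; y_B = 497.9 / 2270 = 0.2193.

0.219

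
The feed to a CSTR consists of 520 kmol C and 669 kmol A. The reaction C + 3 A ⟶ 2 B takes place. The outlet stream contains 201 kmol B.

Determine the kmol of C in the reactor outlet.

420 kmol

For B: n = n₀ + 2ξ → 201 = 0 + 2ξ, giving ξ = 100.5 kmol.
Outlet amounts (n = n₀ + ν ξ):
  C: 520 − 1(100.5) = 419.5
  A: 669 − 3(100.5) = 367.5
  B: 0 + 2(100.5) = 201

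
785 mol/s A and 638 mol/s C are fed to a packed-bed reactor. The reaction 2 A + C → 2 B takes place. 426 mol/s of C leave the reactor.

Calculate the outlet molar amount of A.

361 mol/s

For C: n = n₀ − 1ξ → 426 = 638 − 1ξ, giving ξ = 212 mol/s.
Outlet amounts (n = n₀ + ν ξ):
  A: 785 − 2(212) = 361
  C: 638 − 1(212) = 426
  B: 0 + 2(212) = 424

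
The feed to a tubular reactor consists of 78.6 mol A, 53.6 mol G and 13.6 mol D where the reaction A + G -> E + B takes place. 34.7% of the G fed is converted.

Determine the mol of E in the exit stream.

18.6 mol

G reacted = 0.347 × 53.6 = 18.6 mol; ν_G = −1, so ξ = 18.6/1 = 18.6 mol.
Outlet amounts (n = n₀ + ν ξ):
  A: 78.6 − 1(18.6) = 60
  G: 53.6 − 1(18.6) = 35
  E: 0 + 1(18.6) = 18.6
  B: 0 + 1(18.6) = 18.6
  D: 13.6 (inert)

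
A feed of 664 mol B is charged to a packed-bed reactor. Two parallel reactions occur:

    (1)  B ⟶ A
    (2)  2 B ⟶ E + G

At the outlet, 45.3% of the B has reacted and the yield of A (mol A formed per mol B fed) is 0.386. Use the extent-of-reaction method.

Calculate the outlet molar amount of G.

22.2 mol

Yield of A: 1ξ₁ / 664 = 0.386 → ξ₁ = 256.3 mol.
Conversion of B: 1ξ₁ + 2ξ₂ = 0.453 × 664 = 300.8 → ξ₂ = 22.24 mol.
Outlet amounts (n = n₀ + Σ ν·ξ):
  B: 664 − 1(256.3) − 2(22.24) = 363.2
  A: 0 + 1(256.3) = 256.3
  E: 0 + 1(22.24) = 22.24
  G: 0 + 1(22.24) = 22.24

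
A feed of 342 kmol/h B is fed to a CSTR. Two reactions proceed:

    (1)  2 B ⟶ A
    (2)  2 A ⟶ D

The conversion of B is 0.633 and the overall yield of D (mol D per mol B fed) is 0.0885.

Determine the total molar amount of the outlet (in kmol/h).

Conversion of B: B consumed = 2ξ₁ = 0.633 × 342 → ξ₁ = 108.2 kmol/h.
Yield of D: 1ξ₂ / 342 = 0.0885 → ξ₂ = 30.27 kmol/h.
Outlet amounts (n = n₀ + Σ ν·ξ):
  B: 342 − 2(108.2) = 125.5
  A: 0 + 1(108.2) − 2(30.27) = 47.71
  D: 0 + 1(30.27) = 30.27
Total out = 125.5 + 47.71 + 30.27 = 203.5 kmol/h.

203 kmol/h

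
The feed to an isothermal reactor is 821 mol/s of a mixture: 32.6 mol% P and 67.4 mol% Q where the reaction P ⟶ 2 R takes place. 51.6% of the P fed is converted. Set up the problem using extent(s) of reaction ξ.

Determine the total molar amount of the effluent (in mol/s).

959 mol/s

P reacted = 0.516 × 267.6 = 138.1 mol/s; ν_P = −1, so ξ = 138.1/1 = 138.1 mol/s.
Outlet amounts (n = n₀ + ν ξ):
  P: 267.6 − 1(138.1) = 129.5
  R: 0 + 2(138.1) = 276.2
  Q: 553.4 (inert)
Total out = 129.5 + 276.2 + 553.4 = 959.1 mol/s.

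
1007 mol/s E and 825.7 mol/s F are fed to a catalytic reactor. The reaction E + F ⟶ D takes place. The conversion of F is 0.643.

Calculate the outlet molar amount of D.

F reacted = 0.643 × 825.7 = 530.9 mol/s; ν_F = −1, so ξ = 530.9/1 = 530.9 mol/s.
Outlet amounts (n = n₀ + ν ξ):
  E: 1007 − 1(530.9) = 476.1
  F: 825.7 − 1(530.9) = 294.8
  D: 0 + 1(530.9) = 530.9

531 mol/s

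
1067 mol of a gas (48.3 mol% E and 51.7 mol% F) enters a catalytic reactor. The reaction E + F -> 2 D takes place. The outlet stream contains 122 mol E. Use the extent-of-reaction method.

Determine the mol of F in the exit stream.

158 mol

For E: n = n₀ − 1ξ → 122 = 515.4 − 1ξ, giving ξ = 393.4 mol.
Outlet amounts (n = n₀ + ν ξ):
  E: 515.4 − 1(393.4) = 122
  F: 551.6 − 1(393.4) = 158.3
  D: 0 + 2(393.4) = 786.7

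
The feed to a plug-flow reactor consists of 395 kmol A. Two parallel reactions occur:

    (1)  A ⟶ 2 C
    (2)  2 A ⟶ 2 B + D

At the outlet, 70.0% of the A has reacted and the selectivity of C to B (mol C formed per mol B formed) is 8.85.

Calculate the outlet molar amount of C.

Conversion of A: A consumed = 0.7 × 395 = 276.5 kmol = 1ξ₁ + 2ξ₂.
Selectivity: 2ξ₁ / (2ξ₂) = 8.85 → ξ₁ = 8.85 ξ₂.
Substitute: (1·8.85 + 2) ξ₂ = 276.5 → ξ₂ = 25.48 kmol, ξ₁ = 225.5 kmol.
Outlet amounts (n = n₀ + Σ ν·ξ):
  A: 395 − 1(225.5) − 2(25.48) = 118.5
  C: 0 + 2(225.5) = 451.1
  B: 0 + 2(25.48) = 50.97
  D: 0 + 1(25.48) = 25.48

451 kmol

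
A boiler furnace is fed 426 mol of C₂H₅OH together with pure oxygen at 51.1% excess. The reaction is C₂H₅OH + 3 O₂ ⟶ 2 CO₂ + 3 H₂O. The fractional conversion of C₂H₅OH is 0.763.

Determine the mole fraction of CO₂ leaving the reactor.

Stoichiometric O₂ = 3 × 426 = 1278 mol; O₂ fed = 1278 × 1.511 = 1931 mol.
Fuel reacted = 0.763 × 426 → ξ = 325 mol.
Outlet (n = n₀ + ν ξ):
  C₂H₅OH: 426 − 1(325) = 101
  O₂: 1931 − 3(325) = 955.9
  CO₂: 0 + 2(325) = 650.1
  H₂O: 0 + 3(325) = 975.1
Total out = 2682 mol; y_CO₂ = 650.1 / 2682 = 0.2424.

0.242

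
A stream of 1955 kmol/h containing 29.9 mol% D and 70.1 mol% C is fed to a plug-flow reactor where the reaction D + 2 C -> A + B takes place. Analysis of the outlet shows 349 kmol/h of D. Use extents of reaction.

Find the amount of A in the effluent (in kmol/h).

For D: n = n₀ − 1ξ → 349 = 584.5 − 1ξ, giving ξ = 235.5 kmol/h.
Outlet amounts (n = n₀ + ν ξ):
  D: 584.5 − 1(235.5) = 349
  C: 1370 − 2(235.5) = 899.4
  A: 0 + 1(235.5) = 235.5
  B: 0 + 1(235.5) = 235.5

236 kmol/h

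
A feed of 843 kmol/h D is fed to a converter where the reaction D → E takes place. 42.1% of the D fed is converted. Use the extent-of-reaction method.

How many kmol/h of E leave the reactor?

355 kmol/h

D reacted = 0.421 × 843 = 354.9 kmol/h; ν_D = −1, so ξ = 354.9/1 = 354.9 kmol/h.
Outlet amounts (n = n₀ + ν ξ):
  D: 843 − 1(354.9) = 488.1
  E: 0 + 1(354.9) = 354.9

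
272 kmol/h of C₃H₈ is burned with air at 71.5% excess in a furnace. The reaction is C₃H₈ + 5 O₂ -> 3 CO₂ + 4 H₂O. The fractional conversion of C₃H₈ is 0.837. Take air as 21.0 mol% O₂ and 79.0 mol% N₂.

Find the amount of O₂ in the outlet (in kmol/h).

Stoichiometric O₂ = 5 × 272 = 1360 kmol/h; O₂ fed = 1360 × 1.715 = 2332 kmol/h.
N₂ fed = 2332 × 79/21 = 8774 kmol/h.
Fuel reacted = 0.837 × 272 → ξ = 227.7 kmol/h.
Outlet (n = n₀ + ν ξ):
  C₃H₈: 272 − 1(227.7) = 44.34
  O₂: 2332 − 5(227.7) = 1194
  N₂: 8774 (inert)
  CO₂: 0 + 3(227.7) = 683
  H₂O: 0 + 4(227.7) = 910.7

1190 kmol/h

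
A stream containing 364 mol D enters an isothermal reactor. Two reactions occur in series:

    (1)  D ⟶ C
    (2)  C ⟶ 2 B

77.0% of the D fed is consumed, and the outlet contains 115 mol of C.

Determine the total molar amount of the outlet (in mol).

Conversion of D: D consumed = 1ξ₁ = 0.77 × 364 → ξ₁ = 280.3 mol.
C balance: n_C = 0 + 1ξ₁ − 1ξ₂ = 115 → ξ₂ = (1·280.3 − 115)/1 = 165.3 mol.
Outlet amounts (n = n₀ + Σ ν·ξ):
  D: 364 − 1(280.3) = 83.72
  C: 0 + 1(280.3) − 1(165.3) = 115
  B: 0 + 2(165.3) = 330.6
Total out = 83.72 + 115 + 330.6 = 529.3 mol.

529 mol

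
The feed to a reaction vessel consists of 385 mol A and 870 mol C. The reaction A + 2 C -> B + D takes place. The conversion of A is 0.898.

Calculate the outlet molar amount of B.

346 mol

A reacted = 0.898 × 385 = 345.7 mol; ν_A = −1, so ξ = 345.7/1 = 345.7 mol.
Outlet amounts (n = n₀ + ν ξ):
  A: 385 − 1(345.7) = 39.27
  C: 870 − 2(345.7) = 178.5
  B: 0 + 1(345.7) = 345.7
  D: 0 + 1(345.7) = 345.7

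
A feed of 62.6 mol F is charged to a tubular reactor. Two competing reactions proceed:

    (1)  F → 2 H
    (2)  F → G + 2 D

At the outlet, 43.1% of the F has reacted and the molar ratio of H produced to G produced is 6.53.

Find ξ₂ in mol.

Conversion of F: F consumed = 0.431 × 62.6 = 26.98 mol = 1ξ₁ + 1ξ₂.
Selectivity: 2ξ₁ / (1ξ₂) = 6.53 → ξ₁ = 3.265 ξ₂.
Substitute: (1·3.265 + 1) ξ₂ = 26.98 → ξ₂ = 6.326 mol, ξ₁ = 20.65 mol.
Outlet amounts (n = n₀ + Σ ν·ξ):
  F: 62.6 − 1(20.65) − 1(6.326) = 35.62
  H: 0 + 2(20.65) = 41.31
  G: 0 + 1(6.326) = 6.326
  D: 0 + 2(6.326) = 12.65

ξ₂ = 6.33 mol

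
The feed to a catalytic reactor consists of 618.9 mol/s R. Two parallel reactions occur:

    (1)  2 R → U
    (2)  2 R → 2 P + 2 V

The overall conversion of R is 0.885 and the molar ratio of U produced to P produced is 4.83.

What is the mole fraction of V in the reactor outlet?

0.122

Conversion of R: R consumed = 0.885 × 618.9 = 547.7 mol/s = 2ξ₁ + 2ξ₂.
Selectivity: 1ξ₁ / (2ξ₂) = 4.83 → ξ₁ = 9.66 ξ₂.
Substitute: (2·9.66 + 2) ξ₂ = 547.7 → ξ₂ = 25.69 mol/s, ξ₁ = 248.2 mol/s.
Outlet amounts (n = n₀ + Σ ν·ξ):
  R: 618.9 − 2(248.2) − 2(25.69) = 71.17
  U: 0 + 1(248.2) = 248.2
  P: 0 + 2(25.69) = 51.38
  V: 0 + 2(25.69) = 51.38
Total out = 422.1 mol/s; y_V = 51.38 / 422.1 = 0.1217.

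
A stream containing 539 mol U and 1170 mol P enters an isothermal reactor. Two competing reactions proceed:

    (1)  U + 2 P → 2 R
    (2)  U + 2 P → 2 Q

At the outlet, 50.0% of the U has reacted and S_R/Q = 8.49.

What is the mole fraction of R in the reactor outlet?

Conversion of U: U consumed = 0.5 × 539 = 269.5 mol = 1ξ₁ + 1ξ₂.
Selectivity: 2ξ₁ / (2ξ₂) = 8.49 → ξ₁ = 8.49 ξ₂.
Substitute: (1·8.49 + 1) ξ₂ = 269.5 → ξ₂ = 28.4 mol, ξ₁ = 241.1 mol.
Outlet amounts (n = n₀ + Σ ν·ξ):
  U: 539 − 1(241.1) − 1(28.4) = 269.5
  P: 1170 − 2(241.1) − 2(28.4) = 631
  R: 0 + 2(241.1) = 482.2
  Q: 0 + 2(28.4) = 56.8
Total out = 1440 mol; y_R = 482.2 / 1440 = 0.335.

0.335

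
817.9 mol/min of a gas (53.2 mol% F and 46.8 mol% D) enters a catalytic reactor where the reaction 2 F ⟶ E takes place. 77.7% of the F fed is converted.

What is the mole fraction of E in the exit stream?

F reacted = 0.777 × 435.1 = 338.1 mol/min; ν_F = −2, so ξ = 338.1/2 = 169 mol/min.
Outlet amounts (n = n₀ + ν ξ):
  F: 435.1 − 2(169) = 97.03
  E: 0 + 1(169) = 169
  D: 382.8 (inert)
Total out = 648.9 mol/min; y_E = 169 / 648.9 = 0.2605.

0.261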